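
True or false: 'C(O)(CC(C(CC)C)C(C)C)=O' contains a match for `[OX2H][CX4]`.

False

The pattern [OX2H][CX4] describes a hydroxyl oxygen bound to an sp3 (X4) carbon — an aliphatic alcohol.
The closest candidate here is a carboxylic acid group (-C(=O)OH), but the -OH is on a CX3 carbonyl carbon, not a CX4 carbon. No other fragment satisfies the full query, so there is no match.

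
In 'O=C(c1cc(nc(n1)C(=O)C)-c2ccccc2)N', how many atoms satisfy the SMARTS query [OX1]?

2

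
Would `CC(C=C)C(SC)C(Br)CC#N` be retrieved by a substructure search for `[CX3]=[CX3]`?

Yes

The pattern [CX3]=[CX3] describes a non-aromatic C=C double bond between two sp2 carbons — an alkene.
The molecule carries a vinyl group (-CH=CH2), whose atoms satisfy every constraint of the query, so the pattern matches.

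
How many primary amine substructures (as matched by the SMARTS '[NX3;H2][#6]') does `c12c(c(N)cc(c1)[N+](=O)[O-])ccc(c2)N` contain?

2

[NX3;H2][#6] is the SMARTS for a primary amine: a trivalent nitrogen with two H attached to carbon.
The molecule carries 2 separate instances of a primary amino group (-NH2) meeting every constraint; each maps to a distinct set of atoms, giving 2 matches.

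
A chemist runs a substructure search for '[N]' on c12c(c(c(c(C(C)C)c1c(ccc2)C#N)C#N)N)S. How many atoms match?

3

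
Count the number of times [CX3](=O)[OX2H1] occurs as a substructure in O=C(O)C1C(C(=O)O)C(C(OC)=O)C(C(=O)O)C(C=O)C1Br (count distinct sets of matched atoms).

3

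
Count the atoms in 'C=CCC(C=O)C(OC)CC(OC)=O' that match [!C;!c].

4

The query [!C;!c] means: neither aliphatic nor aromatic carbon — same as [!#6].
Check the 14 heavy atoms by environment: 10× C → no; 4× O → match.
That gives 4 matching atoms.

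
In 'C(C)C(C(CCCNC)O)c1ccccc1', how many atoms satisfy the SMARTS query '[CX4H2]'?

4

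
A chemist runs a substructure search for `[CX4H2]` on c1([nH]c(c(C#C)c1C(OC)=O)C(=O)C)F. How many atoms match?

0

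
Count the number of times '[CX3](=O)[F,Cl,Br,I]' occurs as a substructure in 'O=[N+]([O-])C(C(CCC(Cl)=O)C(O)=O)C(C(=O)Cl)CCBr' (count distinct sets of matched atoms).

[CX3](=O)[F,Cl,Br,I] is the SMARTS for an acyl halide: a carbonyl carbon bonded to a halogen.
The molecule carries 2 separate instances of an acyl chloride (-C(=O)Cl) meeting every constraint; each maps to a distinct set of atoms, giving 2 matches.

2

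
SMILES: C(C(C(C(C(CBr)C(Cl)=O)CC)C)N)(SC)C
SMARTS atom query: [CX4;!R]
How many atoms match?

11

The query [CX4;!R] means: aliphatic carbon with four total connections, not in a ring.
Check the 17 heavy atoms by environment: 11× C (X4, acyclic) → match; 1× S (X2, acyclic) → no; 1× Br (X1, acyclic) → no; 1× C (X3, acyclic) → no; 1× O (X1, acyclic) → no; 1× Cl (X1, acyclic) → no; 1× N (X3, acyclic) → no.
That gives 11 matching atoms.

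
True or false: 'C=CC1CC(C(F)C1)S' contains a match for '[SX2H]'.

True

The pattern [SX2H] describes an aliphatic sulfur with two connections, one being H — a thiol.
The molecule carries a thiol (-SH), whose atoms satisfy every constraint of the query, so the pattern matches.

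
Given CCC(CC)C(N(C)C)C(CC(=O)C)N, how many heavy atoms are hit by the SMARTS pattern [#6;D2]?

3

The query [#6;D2] means: any carbon bonded to exactly two heavy atoms.
Check the 15 heavy atoms by environment: 3× C (D2) → match; 4× C (D3) → no; 5× C (D1) → no; 1× N (D1) → no; 1× N (D3) → no; 1× O (D1) → no.
That gives 3 matching atoms.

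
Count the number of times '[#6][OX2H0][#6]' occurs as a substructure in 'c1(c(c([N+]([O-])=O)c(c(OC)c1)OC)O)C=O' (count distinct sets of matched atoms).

2

[#6][OX2H0][#6] is the SMARTS for an ether: an aliphatic oxygen bridging two carbons with no H on the oxygen.
The molecule carries 2 separate instances of a methoxy ether (-OCH3) meeting every constraint; each maps to a distinct set of atoms, giving 2 matches.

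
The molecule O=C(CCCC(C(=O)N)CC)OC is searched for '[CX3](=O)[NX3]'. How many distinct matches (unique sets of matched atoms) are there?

[CX3](=O)[NX3] is the SMARTS for an amide: a carbonyl carbon bonded to a trivalent nitrogen.
Exactly one fragment in the molecule meets all constraints, giving 1 match.

1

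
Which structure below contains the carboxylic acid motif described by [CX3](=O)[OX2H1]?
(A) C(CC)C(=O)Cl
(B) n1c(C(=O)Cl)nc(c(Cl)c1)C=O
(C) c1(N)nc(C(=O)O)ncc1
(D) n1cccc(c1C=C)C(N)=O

C

[CX3](=O)[OX2H1] describes an sp2 carbon double-bonded to O and single-bonded to an -OH oxygen (a carboxylic acid).
(A) has an acyl chloride (-C(=O)Cl) but the carbonyl is bonded to Cl, not to an -OH oxygen.
(B) has an aldehyde (-CHO) but there is no singly-bonded oxygen on the carbonyl carbon.
(C) contains a carboxylic acid group (-C(=O)OH), which satisfies every atom and bond constraint.
(D) has a primary amide (-C(=O)NH2) but the carbonyl is bonded to N, not to an -OH oxygen.
So the answer is (C).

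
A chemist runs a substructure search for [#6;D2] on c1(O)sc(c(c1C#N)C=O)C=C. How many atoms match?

The query [#6;D2] means: any carbon bonded to exactly two heavy atoms.
Check the 12 heavy atoms by environment: 1× s (aromatic, D2) → no; 4× c (aromatic, D3) → no; 3× C (D2) → match; 2× O (D1) → no; 1× C (D1) → no; 1× N (D1) → no.
That gives 3 matching atoms.

3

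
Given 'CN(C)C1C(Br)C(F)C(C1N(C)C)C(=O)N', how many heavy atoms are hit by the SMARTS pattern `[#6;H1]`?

5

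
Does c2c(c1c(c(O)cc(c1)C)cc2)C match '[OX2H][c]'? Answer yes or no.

Yes

The pattern [OX2H][c] describes a hydroxyl oxygen attached to an aromatic carbon — a phenol.
The molecule carries a hydroxyl group (-OH), whose atoms satisfy every constraint of the query, so the pattern matches.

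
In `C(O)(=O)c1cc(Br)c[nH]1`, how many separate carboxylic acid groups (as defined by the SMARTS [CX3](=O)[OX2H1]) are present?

[CX3](=O)[OX2H1] is the SMARTS for a carboxylic acid: an sp2 carbon double-bonded to O and single-bonded to an -OH oxygen.
Exactly one fragment in the molecule meets all constraints, giving 1 match.

1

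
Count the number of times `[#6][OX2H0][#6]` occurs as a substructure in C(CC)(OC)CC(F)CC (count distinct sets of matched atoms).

[#6][OX2H0][#6] is the SMARTS for an ether: an aliphatic oxygen bridging two carbons with no H on the oxygen.
Exactly one fragment in the molecule meets all constraints, giving 1 match.

1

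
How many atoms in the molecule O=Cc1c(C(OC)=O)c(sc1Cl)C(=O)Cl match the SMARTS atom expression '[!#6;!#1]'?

7

Check the 15 heavy atoms by environment: 1× s (aromatic) → match; 4× c (aromatic) → no; 4× C → no; 4× O → match; 2× Cl → match.
Summing the matching environments: 1 + 4 + 2 = 7 matching atoms.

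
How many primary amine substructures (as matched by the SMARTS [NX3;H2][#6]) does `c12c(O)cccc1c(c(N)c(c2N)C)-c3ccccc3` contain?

[NX3;H2][#6] is the SMARTS for a primary amine: a trivalent nitrogen with two H attached to carbon.
The molecule carries 2 separate instances of a primary amino group (-NH2) meeting every constraint; each maps to a distinct set of atoms, giving 2 matches.

2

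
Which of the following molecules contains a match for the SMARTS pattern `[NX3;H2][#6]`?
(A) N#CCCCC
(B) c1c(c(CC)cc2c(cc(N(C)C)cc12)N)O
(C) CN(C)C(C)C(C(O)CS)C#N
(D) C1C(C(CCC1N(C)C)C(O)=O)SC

[NX3;H2][#6] describes a trivalent nitrogen with two H attached to carbon (a primary amine).
(A) has a nitrile (-C#N) but the nitrogen is NX1 (triple-bonded), not NX3 with two H.
(B) contains a primary amino group (-NH2), which satisfies every atom and bond constraint.
(C) has a nitrile (-C#N) but the nitrogen is NX1 (triple-bonded), not NX3 with two H.
(D) has a dimethylamino group (-N(CH3)2) but the nitrogen has H0, not H2.
So the answer is (B).

B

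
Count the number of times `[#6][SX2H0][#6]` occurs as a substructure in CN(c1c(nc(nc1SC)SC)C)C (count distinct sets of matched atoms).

[#6][SX2H0][#6] is the SMARTS for a thioether: an aliphatic sulfur bridging two carbons with no H on the sulfur.
The molecule carries 2 separate instances of a methylthio ether (-SCH3) meeting every constraint; each maps to a distinct set of atoms, giving 2 matches.

2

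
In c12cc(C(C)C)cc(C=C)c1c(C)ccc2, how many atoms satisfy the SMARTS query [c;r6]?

The query [c;r6] means: aromatic carbon that belongs to a six-membered ring.
Check the 16 heavy atoms by environment: 10× c (aromatic, in 6-ring) → match; 6× C (acyclic) → no.
That gives 10 matching atoms.

10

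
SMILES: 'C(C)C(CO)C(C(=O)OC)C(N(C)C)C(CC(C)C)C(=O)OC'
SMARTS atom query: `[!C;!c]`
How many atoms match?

The query [!C;!c] means: neither aliphatic nor aromatic carbon — same as [!#6].
Check the 23 heavy atoms by environment: 17× C → no; 5× O → match; 1× N → match.
Summing the matching environments: 5 + 1 = 6 matching atoms.

6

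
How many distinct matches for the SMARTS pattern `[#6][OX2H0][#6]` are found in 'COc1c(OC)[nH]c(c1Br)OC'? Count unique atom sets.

3

[#6][OX2H0][#6] is the SMARTS for an ether: an aliphatic oxygen bridging two carbons with no H on the oxygen.
The molecule carries 3 separate instances of a methoxy ether (-OCH3) meeting every constraint; each maps to a distinct set of atoms, giving 3 matches.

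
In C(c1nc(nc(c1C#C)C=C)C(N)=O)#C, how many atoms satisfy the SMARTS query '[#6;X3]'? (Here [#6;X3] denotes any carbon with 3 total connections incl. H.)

7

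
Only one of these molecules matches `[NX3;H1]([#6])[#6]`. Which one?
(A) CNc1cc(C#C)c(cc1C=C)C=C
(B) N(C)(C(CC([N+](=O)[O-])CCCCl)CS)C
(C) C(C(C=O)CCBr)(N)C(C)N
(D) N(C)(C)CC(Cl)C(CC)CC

[NX3;H1]([#6])[#6] describes a trivalent nitrogen with one H, bonded to two carbons (a secondary amine).
(A) contains an N-methylamino group (-NHCH3), which satisfies every atom and bond constraint.
(B) has a dimethylamino group (-N(CH3)2) but the nitrogen has H0, not H1.
(C) has a primary amino group (-NH2) but the nitrogen has H2 and only one carbon neighbour.
(D) has a dimethylamino group (-N(CH3)2) but the nitrogen has H0, not H1.
So the answer is (A).

A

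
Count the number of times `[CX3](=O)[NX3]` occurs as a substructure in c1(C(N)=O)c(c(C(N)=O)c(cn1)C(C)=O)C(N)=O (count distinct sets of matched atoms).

3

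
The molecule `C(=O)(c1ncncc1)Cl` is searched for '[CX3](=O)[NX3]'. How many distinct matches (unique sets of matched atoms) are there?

[CX3](=O)[NX3] is the SMARTS for an amide: a carbonyl carbon bonded to a trivalent nitrogen.
No fragment in the molecule satisfies every constraint, giving 0 matches.

0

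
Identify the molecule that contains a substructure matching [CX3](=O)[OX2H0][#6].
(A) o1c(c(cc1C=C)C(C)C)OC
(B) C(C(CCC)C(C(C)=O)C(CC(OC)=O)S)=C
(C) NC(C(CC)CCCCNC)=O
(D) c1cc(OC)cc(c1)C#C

B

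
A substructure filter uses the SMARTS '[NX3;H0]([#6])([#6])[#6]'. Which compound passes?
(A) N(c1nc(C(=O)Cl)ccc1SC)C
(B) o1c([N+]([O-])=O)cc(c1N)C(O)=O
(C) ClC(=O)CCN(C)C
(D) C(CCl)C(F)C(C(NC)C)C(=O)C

[NX3;H0]([#6])([#6])[#6] describes a trivalent nitrogen with no H, bonded to three carbons (a tertiary amine).
(A) has an N-methylamino group (-NHCH3) but the nitrogen still has one H (H1), not H0.
(B) has a primary amino group (-NH2) but the nitrogen has H2, not H0 with three carbons.
(C) contains a dimethylamino group (-N(CH3)2), which satisfies every atom and bond constraint.
(D) has an N-methylamino group (-NHCH3) but the nitrogen still has one H (H1), not H0.
So the answer is (C).

C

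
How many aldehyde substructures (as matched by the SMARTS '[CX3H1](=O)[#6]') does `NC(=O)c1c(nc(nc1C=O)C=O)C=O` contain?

3

[CX3H1](=O)[#6] is the SMARTS for an aldehyde: an sp2 carbon with one H, double-bonded to O and single-bonded to carbon.
The molecule carries 3 separate instances of an aldehyde (-CHO) meeting every constraint; each maps to a distinct set of atoms, giving 3 matches.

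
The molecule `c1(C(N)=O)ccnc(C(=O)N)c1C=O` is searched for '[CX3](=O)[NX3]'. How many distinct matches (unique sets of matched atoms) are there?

2

[CX3](=O)[NX3] is the SMARTS for an amide: a carbonyl carbon bonded to a trivalent nitrogen.
The molecule carries 2 separate instances of a primary amide (-C(=O)NH2) meeting every constraint; each maps to a distinct set of atoms, giving 2 matches.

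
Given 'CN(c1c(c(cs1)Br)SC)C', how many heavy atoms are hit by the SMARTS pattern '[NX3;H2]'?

0

The query [NX3;H2] means: aliphatic N with 3 total connections, two of them H — an -NH2 nitrogen (amine or amide).
Check the 11 heavy atoms by environment: 1× s (aromatic, H0, X2) → no; 3× c (aromatic, H0, X3) → no; 1× c (aromatic, H1, X3) → no; 1× Br (H0, X1) → no; 1× S (H0, X2) → no; 3× C (H3, X4) → no; 1× N (H0, X3) → no.
No environment satisfies the query, so 0 matching atoms.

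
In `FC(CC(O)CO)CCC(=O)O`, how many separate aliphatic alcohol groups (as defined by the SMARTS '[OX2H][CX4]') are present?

[OX2H][CX4] is the SMARTS for an aliphatic alcohol: a hydroxyl oxygen bound to an sp3 (X4) carbon.
The molecule carries 2 separate instances of a hydroxyl group (-OH) meeting every constraint; each maps to a distinct set of atoms, giving 2 matches.

2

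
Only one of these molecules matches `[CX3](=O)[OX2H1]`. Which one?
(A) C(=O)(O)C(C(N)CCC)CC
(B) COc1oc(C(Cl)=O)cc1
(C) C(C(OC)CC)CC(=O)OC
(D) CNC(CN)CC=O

A

[CX3](=O)[OX2H1] describes an sp2 carbon double-bonded to O and single-bonded to an -OH oxygen (a carboxylic acid).
(A) contains a carboxylic acid group (-C(=O)OH), which satisfies every atom and bond constraint.
(B) has an acyl chloride (-C(=O)Cl) but the carbonyl is bonded to Cl, not to an -OH oxygen.
(C) has a methyl-ester group (-C(=O)OCH3) but the singly-bonded O has no H (OX2H0, not OX2H1).
(D) has an aldehyde (-CHO) but there is no singly-bonded oxygen on the carbonyl carbon.
So the answer is (A).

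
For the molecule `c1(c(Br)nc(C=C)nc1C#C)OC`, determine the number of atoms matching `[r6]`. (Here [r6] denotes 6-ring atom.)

6

The query [r6] means: r6 matches atoms in a six-membered ring.
Check the 13 heavy atoms by environment: 2× n (aromatic, in 6-ring) → match; 4× c (aromatic, in 6-ring) → match; 5× C (acyclic) → no; 1× Br (acyclic) → no; 1× O (acyclic) → no.
Summing the matching environments: 2 + 4 = 6 matching atoms.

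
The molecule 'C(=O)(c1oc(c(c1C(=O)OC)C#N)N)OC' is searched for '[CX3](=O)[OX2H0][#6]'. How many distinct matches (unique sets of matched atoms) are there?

[CX3](=O)[OX2H0][#6] is the SMARTS for an ester: a carbonyl carbon bonded to an oxygen that is itself bonded to carbon (no H on that O).
The molecule carries 2 separate instances of a methyl-ester group (-C(=O)OCH3) meeting every constraint; each maps to a distinct set of atoms, giving 2 matches.

2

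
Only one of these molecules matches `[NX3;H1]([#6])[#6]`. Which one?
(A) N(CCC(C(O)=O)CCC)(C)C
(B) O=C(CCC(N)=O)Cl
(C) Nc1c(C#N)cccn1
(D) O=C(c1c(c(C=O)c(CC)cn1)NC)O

D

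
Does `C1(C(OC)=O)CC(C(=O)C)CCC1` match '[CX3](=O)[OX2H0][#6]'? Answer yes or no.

The pattern [CX3](=O)[OX2H0][#6] describes a carbonyl carbon bonded to an oxygen that is itself bonded to carbon (no H on that O) — an ester.
The molecule carries a methyl-ester group (-C(=O)OCH3), whose atoms satisfy every constraint of the query, so the pattern matches.

Yes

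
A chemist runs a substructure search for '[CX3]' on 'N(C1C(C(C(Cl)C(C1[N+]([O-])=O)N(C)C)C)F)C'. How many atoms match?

Check the 17 heavy atoms by environment: 10× C (X4) → no; 1× N (charge +1, X3) → no; 1× O (charge -1, X1) → no; 1× O (X1) → no; 1× F (X1) → no; 2× N (X3) → no; 1× Cl (X1) → no.
No environment satisfies the query, so 0 matching atoms.

0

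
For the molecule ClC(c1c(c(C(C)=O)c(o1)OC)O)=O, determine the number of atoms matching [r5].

Check the 14 heavy atoms by environment: 1× o (aromatic, in 5-ring) → match; 4× c (aromatic, in 5-ring) → match; 4× O (acyclic) → no; 4× C (acyclic) → no; 1× Cl (acyclic) → no.
Summing the matching environments: 1 + 4 = 5 matching atoms.

5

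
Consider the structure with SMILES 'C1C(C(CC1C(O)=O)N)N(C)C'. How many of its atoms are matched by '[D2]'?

The query [D2] means: atom with exactly two heavy-atom neighbours.
Check the 12 heavy atoms by environment: 4× C (D3) → no; 2× C (D2) → match; 1× N (D1) → no; 2× O (D1) → no; 1× N (D3) → no; 2× C (D1) → no.
That gives 2 matching atoms.

2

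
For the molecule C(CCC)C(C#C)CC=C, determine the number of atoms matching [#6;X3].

2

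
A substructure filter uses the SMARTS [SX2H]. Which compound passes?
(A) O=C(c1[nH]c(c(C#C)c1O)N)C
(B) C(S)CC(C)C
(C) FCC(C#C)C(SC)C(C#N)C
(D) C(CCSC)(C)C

[SX2H] describes an aliphatic sulfur with two connections, one being H (a thiol).
(A) has a hydroxyl group (-OH) but it is an -OH, not an -SH.
(B) contains a thiol (-SH), which satisfies every atom and bond constraint.
(C) has a methylthio ether (-SCH3) but the sulfur has H0 (bonded to two carbons), not H1.
(D) has a methylthio ether (-SCH3) but the sulfur has H0 (bonded to two carbons), not H1.
So the answer is (B).

B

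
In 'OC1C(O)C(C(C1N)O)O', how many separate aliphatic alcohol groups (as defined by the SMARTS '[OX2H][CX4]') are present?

4

[OX2H][CX4] is the SMARTS for an aliphatic alcohol: a hydroxyl oxygen bound to an sp3 (X4) carbon.
The molecule carries 4 separate instances of a hydroxyl group (-OH) meeting every constraint; each maps to a distinct set of atoms, giving 4 matches.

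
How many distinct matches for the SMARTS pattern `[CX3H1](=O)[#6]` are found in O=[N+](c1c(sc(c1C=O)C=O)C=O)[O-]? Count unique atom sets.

[CX3H1](=O)[#6] is the SMARTS for an aldehyde: an sp2 carbon with one H, double-bonded to O and single-bonded to carbon.
The molecule carries 3 separate instances of an aldehyde (-CHO) meeting every constraint; each maps to a distinct set of atoms, giving 3 matches.

3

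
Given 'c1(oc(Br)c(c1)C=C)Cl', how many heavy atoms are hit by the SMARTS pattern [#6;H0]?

3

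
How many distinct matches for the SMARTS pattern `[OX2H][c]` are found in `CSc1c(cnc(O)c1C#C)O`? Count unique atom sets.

2

[OX2H][c] is the SMARTS for a phenol: a hydroxyl oxygen attached to an aromatic carbon.
The molecule carries 2 separate instances of a hydroxyl group (-OH) meeting every constraint; each maps to a distinct set of atoms, giving 2 matches.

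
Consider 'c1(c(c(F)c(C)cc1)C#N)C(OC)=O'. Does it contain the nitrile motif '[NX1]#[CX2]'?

Yes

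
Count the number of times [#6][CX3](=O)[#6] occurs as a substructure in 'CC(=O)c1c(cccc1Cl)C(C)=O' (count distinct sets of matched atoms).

2

[#6][CX3](=O)[#6] is the SMARTS for a ketone: a carbonyl carbon (no H) flanked by two carbons.
The molecule carries 2 separate instances of an acetyl/ketone group (-C(=O)CH3) meeting every constraint; each maps to a distinct set of atoms, giving 2 matches.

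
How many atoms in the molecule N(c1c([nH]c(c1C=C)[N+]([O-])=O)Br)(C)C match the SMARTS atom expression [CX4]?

2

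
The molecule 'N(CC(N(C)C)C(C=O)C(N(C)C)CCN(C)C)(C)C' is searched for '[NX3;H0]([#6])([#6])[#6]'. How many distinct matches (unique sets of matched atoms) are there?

4

[NX3;H0]([#6])([#6])[#6] is the SMARTS for a tertiary amine: a trivalent nitrogen with no H, bonded to three carbons.
The molecule carries 4 separate instances of a dimethylamino group (-N(CH3)2) meeting every constraint; each maps to a distinct set of atoms, giving 4 matches.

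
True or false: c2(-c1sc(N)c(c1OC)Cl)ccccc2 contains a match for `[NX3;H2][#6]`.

True

The pattern [NX3;H2][#6] describes a trivalent nitrogen with two H attached to carbon — a primary amine.
The molecule carries a primary amino group (-NH2), whose atoms satisfy every constraint of the query, so the pattern matches.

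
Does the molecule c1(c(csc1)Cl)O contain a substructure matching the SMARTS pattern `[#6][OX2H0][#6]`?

No

The pattern [#6][OX2H0][#6] describes an aliphatic oxygen bridging two carbons with no H on the oxygen — an ether.
The closest candidate here is a hydroxyl group (-OH), but the oxygen has H1, not H0 bridging two carbons. No other fragment satisfies the full query, so there is no match.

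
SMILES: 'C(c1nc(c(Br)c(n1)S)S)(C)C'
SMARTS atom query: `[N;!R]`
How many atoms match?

0

Check the 12 heavy atoms by environment: 2× n (aromatic, in 6-ring) → no; 4× c (aromatic, in 6-ring) → no; 1× Br (acyclic) → no; 2× S (acyclic) → no; 3× C (acyclic) → no.
No environment satisfies the query, so 0 matching atoms.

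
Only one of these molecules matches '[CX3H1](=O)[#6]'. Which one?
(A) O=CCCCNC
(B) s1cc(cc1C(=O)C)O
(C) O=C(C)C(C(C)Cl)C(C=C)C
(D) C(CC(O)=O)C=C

A

[CX3H1](=O)[#6] describes an sp2 carbon with one H, double-bonded to O and single-bonded to carbon (an aldehyde).
(A) contains an aldehyde (-CHO), which satisfies every atom and bond constraint.
(B) has an acetyl/ketone group (-C(=O)CH3) but the carbonyl carbon has H0 (two carbon neighbours), not H1.
(C) has an acetyl/ketone group (-C(=O)CH3) but the carbonyl carbon has H0 (two carbon neighbours), not H1.
(D) has a carboxylic acid group (-C(=O)OH) but the carbonyl carbon has H0 and is bonded to O, not H1.
So the answer is (A).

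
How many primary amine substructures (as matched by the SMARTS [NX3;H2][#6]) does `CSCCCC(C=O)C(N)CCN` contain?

2

[NX3;H2][#6] is the SMARTS for a primary amine: a trivalent nitrogen with two H attached to carbon.
The molecule carries 2 separate instances of a primary amino group (-NH2) meeting every constraint; each maps to a distinct set of atoms, giving 2 matches.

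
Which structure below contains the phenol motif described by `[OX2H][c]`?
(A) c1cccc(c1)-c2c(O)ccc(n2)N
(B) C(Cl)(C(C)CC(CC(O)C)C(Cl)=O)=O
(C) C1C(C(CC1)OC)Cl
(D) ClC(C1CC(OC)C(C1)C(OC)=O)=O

A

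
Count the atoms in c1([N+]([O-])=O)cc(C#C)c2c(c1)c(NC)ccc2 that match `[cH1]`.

5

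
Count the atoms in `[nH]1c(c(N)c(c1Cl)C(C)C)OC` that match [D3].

5

Check the 12 heavy atoms by environment: 1× n (aromatic, D2) → no; 4× c (aromatic, D3) → match; 1× Cl (D1) → no; 1× C (D3) → match; 3× C (D1) → no; 1× N (D1) → no; 1× O (D2) → no.
Summing the matching environments: 4 + 1 = 5 matching atoms.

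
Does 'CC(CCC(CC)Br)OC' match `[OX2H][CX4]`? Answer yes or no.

The pattern [OX2H][CX4] describes a hydroxyl oxygen bound to an sp3 (X4) carbon — an aliphatic alcohol.
The closest candidate here is a methoxy ether (-OCH3), but the oxygen has H0 (ether), not H1. No other fragment satisfies the full query, so there is no match.

No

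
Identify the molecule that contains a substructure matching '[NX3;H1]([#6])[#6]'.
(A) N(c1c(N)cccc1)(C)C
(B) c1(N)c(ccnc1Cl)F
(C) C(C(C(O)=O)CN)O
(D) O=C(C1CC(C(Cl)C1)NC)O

D

[NX3;H1]([#6])[#6] describes a trivalent nitrogen with one H, bonded to two carbons (a secondary amine).
(A) has a primary amino group (-NH2) but the nitrogen has H2 and only one carbon neighbour.
(B) has a primary amino group (-NH2) but the nitrogen has H2 and only one carbon neighbour.
(C) has a primary amino group (-NH2) but the nitrogen has H2 and only one carbon neighbour.
(D) contains an N-methylamino group (-NHCH3), which satisfies every atom and bond constraint.
So the answer is (D).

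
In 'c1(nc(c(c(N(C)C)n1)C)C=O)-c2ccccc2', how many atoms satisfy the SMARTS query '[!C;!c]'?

The query [!C;!c] means: neither aliphatic nor aromatic carbon — same as [!#6].
Check the 18 heavy atoms by environment: 2× n (aromatic) → match; 10× c (aromatic) → no; 4× C → no; 1× N → match; 1× O → match.
Summing the matching environments: 2 + 1 + 1 = 4 matching atoms.

4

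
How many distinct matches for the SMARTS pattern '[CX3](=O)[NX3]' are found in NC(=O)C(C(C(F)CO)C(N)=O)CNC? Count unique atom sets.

2

[CX3](=O)[NX3] is the SMARTS for an amide: a carbonyl carbon bonded to a trivalent nitrogen.
The molecule carries 2 separate instances of a primary amide (-C(=O)NH2) meeting every constraint; each maps to a distinct set of atoms, giving 2 matches.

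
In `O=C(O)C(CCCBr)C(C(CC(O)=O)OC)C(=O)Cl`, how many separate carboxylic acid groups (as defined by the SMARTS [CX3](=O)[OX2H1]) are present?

[CX3](=O)[OX2H1] is the SMARTS for a carboxylic acid: an sp2 carbon double-bonded to O and single-bonded to an -OH oxygen.
The molecule carries 2 separate instances of a carboxylic acid group (-C(=O)OH) meeting every constraint; each maps to a distinct set of atoms, giving 2 matches.

2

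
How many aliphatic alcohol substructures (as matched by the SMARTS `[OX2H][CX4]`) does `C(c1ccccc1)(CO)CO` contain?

2

[OX2H][CX4] is the SMARTS for an aliphatic alcohol: a hydroxyl oxygen bound to an sp3 (X4) carbon.
The molecule carries 2 separate instances of a hydroxyl group (-OH) meeting every constraint; each maps to a distinct set of atoms, giving 2 matches.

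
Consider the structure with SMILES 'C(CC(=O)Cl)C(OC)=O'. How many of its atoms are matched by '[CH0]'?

2

The query [CH0] means: aliphatic carbon with no attached hydrogen.
Check the 9 heavy atoms by environment: 2× C (H2) → no; 2× C (H0) → match; 3× O (H0) → no; 1× C (H3) → no; 1× Cl (H0) → no.
That gives 2 matching atoms.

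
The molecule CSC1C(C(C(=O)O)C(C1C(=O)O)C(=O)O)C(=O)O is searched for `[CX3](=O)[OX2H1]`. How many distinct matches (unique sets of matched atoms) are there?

4

[CX3](=O)[OX2H1] is the SMARTS for a carboxylic acid: an sp2 carbon double-bonded to O and single-bonded to an -OH oxygen.
The molecule carries 4 separate instances of a carboxylic acid group (-C(=O)OH) meeting every constraint; each maps to a distinct set of atoms, giving 4 matches.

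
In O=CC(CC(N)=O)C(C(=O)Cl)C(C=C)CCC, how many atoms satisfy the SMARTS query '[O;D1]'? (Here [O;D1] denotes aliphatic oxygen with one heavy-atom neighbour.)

The query [O;D1] means: aliphatic oxygen bonded to exactly one heavy atom.
Check the 17 heavy atoms by environment: 5× C (D2) → no; 5× C (D3) → no; 2× C (D1) → no; 3× O (D1) → match; 1× N (D1) → no; 1× Cl (D1) → no.
That gives 3 matching atoms.

3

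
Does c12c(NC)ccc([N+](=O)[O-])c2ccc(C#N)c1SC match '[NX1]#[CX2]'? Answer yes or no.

Yes

The pattern [NX1]#[CX2] describes a nitrogen triple-bonded to a two-connected carbon — a nitrile.
The molecule carries a nitrile (-C#N), whose atoms satisfy every constraint of the query, so the pattern matches.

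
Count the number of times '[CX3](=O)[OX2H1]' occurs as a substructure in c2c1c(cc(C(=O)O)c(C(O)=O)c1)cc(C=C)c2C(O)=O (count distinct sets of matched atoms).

3

[CX3](=O)[OX2H1] is the SMARTS for a carboxylic acid: an sp2 carbon double-bonded to O and single-bonded to an -OH oxygen.
The molecule carries 3 separate instances of a carboxylic acid group (-C(=O)OH) meeting every constraint; each maps to a distinct set of atoms, giving 3 matches.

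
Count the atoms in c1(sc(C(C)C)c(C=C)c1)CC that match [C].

The query [C] means: uppercase C matches aliphatic (non-aromatic) carbon only.
Check the 12 heavy atoms by environment: 1× s (aromatic) → no; 4× c (aromatic) → no; 7× C → match.
That gives 7 matching atoms.

7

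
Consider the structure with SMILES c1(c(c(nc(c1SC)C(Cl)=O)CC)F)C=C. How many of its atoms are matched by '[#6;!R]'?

6

The query [#6;!R] means: carbon not in any ring.
Check the 16 heavy atoms by environment: 1× n (aromatic, in 6-ring) → no; 5× c (aromatic, in 6-ring) → no; 6× C (acyclic) → match; 1× O (acyclic) → no; 1× Cl (acyclic) → no; 1× F (acyclic) → no; 1× S (acyclic) → no.
That gives 6 matching atoms.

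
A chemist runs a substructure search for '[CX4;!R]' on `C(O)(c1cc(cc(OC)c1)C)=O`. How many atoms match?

Check the 12 heavy atoms by environment: 6× c (aromatic, X3, in 6-ring) → no; 2× O (X2, acyclic) → no; 2× C (X4, acyclic) → match; 1× C (X3, acyclic) → no; 1× O (X1, acyclic) → no.
That gives 2 matching atoms.

2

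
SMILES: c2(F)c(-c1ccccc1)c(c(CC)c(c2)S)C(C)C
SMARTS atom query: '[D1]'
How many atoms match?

Check the 19 heavy atoms by environment: 6× c (aromatic, D3) → no; 6× c (aromatic, D2) → no; 1× F (D1) → match; 1× S (D1) → match; 1× C (D2) → no; 3× C (D1) → match; 1× C (D3) → no.
Summing the matching environments: 1 + 1 + 3 = 5 matching atoms.

5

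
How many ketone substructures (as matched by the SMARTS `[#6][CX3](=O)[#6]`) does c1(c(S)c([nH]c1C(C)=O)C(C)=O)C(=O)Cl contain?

2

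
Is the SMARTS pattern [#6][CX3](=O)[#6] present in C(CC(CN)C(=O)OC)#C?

The pattern [#6][CX3](=O)[#6] describes a carbonyl carbon (no H) flanked by two carbons — a ketone.
The closest candidate here is a methyl-ester group (-C(=O)OCH3), but one neighbour of the carbonyl carbon is O, not C. No other fragment satisfies the full query, so there is no match.

No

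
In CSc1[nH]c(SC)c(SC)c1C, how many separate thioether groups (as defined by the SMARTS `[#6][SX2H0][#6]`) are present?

3

[#6][SX2H0][#6] is the SMARTS for a thioether: an aliphatic sulfur bridging two carbons with no H on the sulfur.
The molecule carries 3 separate instances of a methylthio ether (-SCH3) meeting every constraint; each maps to a distinct set of atoms, giving 3 matches.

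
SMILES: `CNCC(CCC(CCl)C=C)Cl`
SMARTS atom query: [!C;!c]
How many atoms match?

The query [!C;!c] means: neither aliphatic nor aromatic carbon — same as [!#6].
Check the 12 heavy atoms by environment: 9× C → no; 1× N → match; 2× Cl → match.
Summing the matching environments: 1 + 2 = 3 matching atoms.

3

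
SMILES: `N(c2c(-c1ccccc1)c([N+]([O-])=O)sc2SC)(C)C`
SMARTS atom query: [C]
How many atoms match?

3

The query [C] means: uppercase C matches aliphatic (non-aromatic) carbon only.
Check the 19 heavy atoms by environment: 1× s (aromatic) → no; 10× c (aromatic) → no; 1× S → no; 3× C → match; 1× N (charge +1) → no; 1× O (charge -1) → no; 1× O → no; 1× N → no.
That gives 3 matching atoms.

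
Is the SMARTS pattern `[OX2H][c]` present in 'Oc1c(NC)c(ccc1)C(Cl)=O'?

The pattern [OX2H][c] describes a hydroxyl oxygen attached to an aromatic carbon — a phenol.
The molecule carries a hydroxyl group (-OH), whose atoms satisfy every constraint of the query, so the pattern matches.

Yes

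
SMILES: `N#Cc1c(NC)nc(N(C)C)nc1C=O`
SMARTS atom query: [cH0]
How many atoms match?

4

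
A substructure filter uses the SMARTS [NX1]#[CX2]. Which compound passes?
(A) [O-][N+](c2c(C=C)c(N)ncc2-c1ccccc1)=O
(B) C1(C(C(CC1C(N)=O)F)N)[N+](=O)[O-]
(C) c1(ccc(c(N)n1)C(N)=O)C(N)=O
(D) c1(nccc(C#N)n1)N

[NX1]#[CX2] describes a nitrogen triple-bonded to a two-connected carbon (a nitrile).
(A) has a primary amino group (-NH2) but the nitrogen is NX3 (three connections), not NX1 triple-bonded.
(B) has a nitro group (-[N+](=O)[O-]) but there is no C#N triple bond.
(C) has a primary amino group (-NH2) but the nitrogen is NX3 (three connections), not NX1 triple-bonded.
(D) contains a nitrile (-C#N), which satisfies every atom and bond constraint.
So the answer is (D).

D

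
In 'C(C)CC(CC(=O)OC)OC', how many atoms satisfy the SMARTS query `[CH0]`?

1

The query [CH0] means: aliphatic carbon with no attached hydrogen.
Check the 11 heavy atoms by environment: 3× C (H2) → no; 1× C (H1) → no; 3× C (H3) → no; 3× O (H0) → no; 1× C (H0) → match.
That gives 1 matching atom.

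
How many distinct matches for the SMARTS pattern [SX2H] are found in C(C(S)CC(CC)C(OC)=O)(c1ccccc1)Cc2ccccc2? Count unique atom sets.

1

[SX2H] is the SMARTS for a thiol: an aliphatic sulfur with two connections, one being H.
Exactly one fragment in the molecule meets all constraints, giving 1 match.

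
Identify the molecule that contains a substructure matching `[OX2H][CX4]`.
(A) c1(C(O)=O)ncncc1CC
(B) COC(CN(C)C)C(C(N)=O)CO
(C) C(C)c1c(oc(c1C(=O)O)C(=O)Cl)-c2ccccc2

B

[OX2H][CX4] describes a hydroxyl oxygen bound to an sp3 (X4) carbon (an aliphatic alcohol).
(A) has a carboxylic acid group (-C(=O)OH) but the -OH is on a CX3 carbonyl carbon, not a CX4 carbon.
(B) contains a hydroxyl group (-OH), which satisfies every atom and bond constraint.
(C) has a carboxylic acid group (-C(=O)OH) but the -OH is on a CX3 carbonyl carbon, not a CX4 carbon.
So the answer is (B).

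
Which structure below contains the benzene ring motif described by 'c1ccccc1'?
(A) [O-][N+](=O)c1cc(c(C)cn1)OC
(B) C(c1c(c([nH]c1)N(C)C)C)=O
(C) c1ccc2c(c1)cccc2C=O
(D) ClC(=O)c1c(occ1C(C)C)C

C

c1ccccc1 describes six aromatic carbons in a ring (a benzene ring).
(A) has a methyl group (-CH3) but no six-membered all-carbon aromatic ring is present.
(B) has a methyl group (-CH3) but no six-membered all-carbon aromatic ring is present.
(C) contains the required atom environment, so the pattern matches.
(D) has a methyl group (-CH3) but no six-membered all-carbon aromatic ring is present.
So the answer is (C).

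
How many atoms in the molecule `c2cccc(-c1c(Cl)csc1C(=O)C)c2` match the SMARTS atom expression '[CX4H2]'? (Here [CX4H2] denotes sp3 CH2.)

0

The query [CX4H2] means: sp3 carbon (X4) with exactly two hydrogens.
Check the 15 heavy atoms by environment: 1× s (aromatic, H0, X2) → no; 4× c (aromatic, H0, X3) → no; 6× c (aromatic, H1, X3) → no; 1× Cl (H0, X1) → no; 1× C (H0, X3) → no; 1× O (H0, X1) → no; 1× C (H3, X4) → no.
No environment satisfies the query, so 0 matching atoms.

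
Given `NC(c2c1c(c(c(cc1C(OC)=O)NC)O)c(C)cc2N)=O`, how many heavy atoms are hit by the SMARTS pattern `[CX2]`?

0

Check the 22 heavy atoms by environment: 10× c (aromatic, X3) → no; 3× N (X3) → no; 3× C (X4) → no; 2× C (X3) → no; 2× O (X1) → no; 2× O (X2) → no.
No environment satisfies the query, so 0 matching atoms.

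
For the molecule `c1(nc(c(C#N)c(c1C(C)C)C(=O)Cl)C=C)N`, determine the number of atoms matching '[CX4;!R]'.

3

Check the 17 heavy atoms by environment: 1× n (aromatic, X2, in 6-ring) → no; 5× c (aromatic, X3, in 6-ring) → no; 1× C (X2, acyclic) → no; 1× N (X1, acyclic) → no; 1× N (X3, acyclic) → no; 3× C (X3, acyclic) → no; 1× O (X1, acyclic) → no; 1× Cl (X1, acyclic) → no; 3× C (X4, acyclic) → match.
That gives 3 matching atoms.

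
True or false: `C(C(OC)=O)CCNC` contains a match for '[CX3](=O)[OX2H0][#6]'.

True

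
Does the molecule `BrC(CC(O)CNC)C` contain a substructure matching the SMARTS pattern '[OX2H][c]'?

No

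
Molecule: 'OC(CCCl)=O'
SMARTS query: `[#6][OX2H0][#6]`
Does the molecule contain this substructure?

No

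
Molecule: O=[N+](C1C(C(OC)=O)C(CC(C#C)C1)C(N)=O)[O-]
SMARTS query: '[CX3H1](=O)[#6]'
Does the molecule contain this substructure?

No

The pattern [CX3H1](=O)[#6] describes an sp2 carbon with one H, double-bonded to O and single-bonded to carbon — an aldehyde.
The closest candidate here is a methyl-ester group (-C(=O)OCH3), but the carbonyl carbon has H0, not H1. No other fragment satisfies the full query, so there is no match.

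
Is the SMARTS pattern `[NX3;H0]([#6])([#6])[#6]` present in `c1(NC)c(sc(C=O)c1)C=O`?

The pattern [NX3;H0]([#6])([#6])[#6] describes a trivalent nitrogen with no H, bonded to three carbons — a tertiary amine.
The closest candidate here is an N-methylamino group (-NHCH3), but the nitrogen still has one H (H1), not H0. No other fragment satisfies the full query, so there is no match.

No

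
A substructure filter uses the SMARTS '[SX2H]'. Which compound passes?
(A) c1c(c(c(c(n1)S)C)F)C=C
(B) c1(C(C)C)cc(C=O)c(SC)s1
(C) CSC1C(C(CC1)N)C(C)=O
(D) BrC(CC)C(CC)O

[SX2H] describes an aliphatic sulfur with two connections, one being H (a thiol).
(A) contains a thiol (-SH), which satisfies every atom and bond constraint.
(B) has a methylthio ether (-SCH3) but the sulfur has H0 (bonded to two carbons), not H1.
(C) has a methylthio ether (-SCH3) but the sulfur has H0 (bonded to two carbons), not H1.
(D) has a hydroxyl group (-OH) but it is an -OH, not an -SH.
So the answer is (A).

A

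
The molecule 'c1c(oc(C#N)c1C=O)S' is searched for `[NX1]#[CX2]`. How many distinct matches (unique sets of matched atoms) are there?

[NX1]#[CX2] is the SMARTS for a nitrile: a nitrogen triple-bonded to a two-connected carbon.
Exactly one fragment in the molecule meets all constraints, giving 1 match.

1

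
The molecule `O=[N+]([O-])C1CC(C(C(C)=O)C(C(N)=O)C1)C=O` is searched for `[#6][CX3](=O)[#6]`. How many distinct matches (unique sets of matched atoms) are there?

1

[#6][CX3](=O)[#6] is the SMARTS for a ketone: a carbonyl carbon (no H) flanked by two carbons.
Exactly one fragment in the molecule meets all constraints, giving 1 match.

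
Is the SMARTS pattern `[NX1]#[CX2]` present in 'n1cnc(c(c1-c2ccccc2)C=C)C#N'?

The pattern [NX1]#[CX2] describes a nitrogen triple-bonded to a two-connected carbon — a nitrile.
The molecule carries a nitrile (-C#N), whose atoms satisfy every constraint of the query, so the pattern matches.

Yes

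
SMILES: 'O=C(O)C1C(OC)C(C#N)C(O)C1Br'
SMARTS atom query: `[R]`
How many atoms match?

5

The query [R] means: R matches any atom that is part of a ring.
Check the 14 heavy atoms by environment: 5× C (in 5-ring) → match; 4× O (acyclic) → no; 1× Br (acyclic) → no; 3× C (acyclic) → no; 1× N (acyclic) → no.
That gives 5 matching atoms.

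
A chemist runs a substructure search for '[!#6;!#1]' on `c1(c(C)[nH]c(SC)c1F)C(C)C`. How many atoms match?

The query [!#6;!#1] means: not carbon and not hydrogen — any heteroatom.
Check the 12 heavy atoms by environment: 1× n (aromatic) → match; 4× c (aromatic) → no; 1× S → match; 5× C → no; 1× F → match.
Summing the matching environments: 1 + 1 + 1 = 3 matching atoms.

3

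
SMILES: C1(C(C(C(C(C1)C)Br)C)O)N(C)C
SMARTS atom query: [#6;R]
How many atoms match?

6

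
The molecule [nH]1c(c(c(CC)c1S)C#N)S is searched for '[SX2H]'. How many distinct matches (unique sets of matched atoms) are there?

2

[SX2H] is the SMARTS for a thiol: an aliphatic sulfur with two connections, one being H.
The molecule carries 2 separate instances of a thiol (-SH) meeting every constraint; each maps to a distinct set of atoms, giving 2 matches.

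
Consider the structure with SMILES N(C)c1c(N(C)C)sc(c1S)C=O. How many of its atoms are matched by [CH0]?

0

The query [CH0] means: aliphatic carbon with no attached hydrogen.
Check the 13 heavy atoms by environment: 1× s (aromatic, H0) → no; 4× c (aromatic, H0) → no; 1× N (H0) → no; 3× C (H3) → no; 1× N (H1) → no; 1× C (H1) → no; 1× O (H0) → no; 1× S (H1) → no.
No environment satisfies the query, so 0 matching atoms.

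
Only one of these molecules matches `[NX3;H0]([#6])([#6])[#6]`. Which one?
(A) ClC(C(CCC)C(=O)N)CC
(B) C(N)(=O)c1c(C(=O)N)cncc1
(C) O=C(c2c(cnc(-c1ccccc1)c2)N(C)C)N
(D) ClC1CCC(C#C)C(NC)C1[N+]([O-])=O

C

[NX3;H0]([#6])([#6])[#6] describes a trivalent nitrogen with no H, bonded to three carbons (a tertiary amine).
(A) has a primary amide (-C(=O)NH2) but the amide nitrogen has H2 and only one carbon neighbour.
(B) has a primary amide (-C(=O)NH2) but the amide nitrogen has H2 and only one carbon neighbour.
(C) contains a dimethylamino group (-N(CH3)2), which satisfies every atom and bond constraint.
(D) has an N-methylamino group (-NHCH3) but the nitrogen still has one H (H1), not H0.
So the answer is (C).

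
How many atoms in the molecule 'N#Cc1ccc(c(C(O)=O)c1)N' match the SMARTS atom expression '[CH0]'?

2

The query [CH0] means: aliphatic carbon with no attached hydrogen.
Check the 12 heavy atoms by environment: 3× c (aromatic, H0) → no; 3× c (aromatic, H1) → no; 2× C (H0) → match; 1× O (H0) → no; 1× O (H1) → no; 1× N (H0) → no; 1× N (H2) → no.
That gives 2 matching atoms.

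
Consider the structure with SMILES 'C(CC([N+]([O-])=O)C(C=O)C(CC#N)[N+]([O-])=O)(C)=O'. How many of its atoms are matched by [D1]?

8

The query [D1] means: atom with exactly one heavy-atom neighbour (degree 1).
Check the 18 heavy atoms by environment: 4× C (D2) → no; 4× C (D3) → no; 1× N (D1) → match; 2× N (charge +1, D3) → no; 2× O (charge -1, D1) → match; 4× O (D1) → match; 1× C (D1) → match.
Summing the matching environments: 1 + 2 + 4 + 1 = 8 matching atoms.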